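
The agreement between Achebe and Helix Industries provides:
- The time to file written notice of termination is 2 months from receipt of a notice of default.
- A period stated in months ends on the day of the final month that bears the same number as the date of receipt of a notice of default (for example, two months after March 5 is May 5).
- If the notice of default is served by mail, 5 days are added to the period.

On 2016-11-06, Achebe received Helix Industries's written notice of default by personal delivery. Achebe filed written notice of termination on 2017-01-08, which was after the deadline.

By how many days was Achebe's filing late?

2 months after 2016-11-06 is January 6, 2017.
Service was not by mail, so no mail extension applies.
The deadline is January 6, 2017; from January 6, 2017 to January 8, 2017 is 2 days.

2 days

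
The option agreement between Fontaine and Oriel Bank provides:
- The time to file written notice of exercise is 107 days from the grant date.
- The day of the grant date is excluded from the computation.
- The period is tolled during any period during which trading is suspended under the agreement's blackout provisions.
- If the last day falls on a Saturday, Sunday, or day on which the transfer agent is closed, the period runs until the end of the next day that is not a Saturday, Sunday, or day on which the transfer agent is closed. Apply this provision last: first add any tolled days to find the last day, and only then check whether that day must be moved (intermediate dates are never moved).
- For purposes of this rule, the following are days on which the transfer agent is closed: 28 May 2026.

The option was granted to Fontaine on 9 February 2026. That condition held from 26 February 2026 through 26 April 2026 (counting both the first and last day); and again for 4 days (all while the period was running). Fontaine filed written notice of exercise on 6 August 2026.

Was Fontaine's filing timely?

No

107 days after 9 February 2026 is May 27, 2026.
From February 26, 2026 through April 26, 2026 inclusive is 60 days; tolling adds 60 days: May 27, 2026 + 60 days = July 26, 2026.
Tolling adds 4 days: July 26, 2026 + 4 days = July 30, 2026.
July 30, 2026 is a Thursday and not a day on which the transfer agent is closed, so no extension applies.
The deadline is July 30, 2026; the filing on August 6, 2026 is after that date.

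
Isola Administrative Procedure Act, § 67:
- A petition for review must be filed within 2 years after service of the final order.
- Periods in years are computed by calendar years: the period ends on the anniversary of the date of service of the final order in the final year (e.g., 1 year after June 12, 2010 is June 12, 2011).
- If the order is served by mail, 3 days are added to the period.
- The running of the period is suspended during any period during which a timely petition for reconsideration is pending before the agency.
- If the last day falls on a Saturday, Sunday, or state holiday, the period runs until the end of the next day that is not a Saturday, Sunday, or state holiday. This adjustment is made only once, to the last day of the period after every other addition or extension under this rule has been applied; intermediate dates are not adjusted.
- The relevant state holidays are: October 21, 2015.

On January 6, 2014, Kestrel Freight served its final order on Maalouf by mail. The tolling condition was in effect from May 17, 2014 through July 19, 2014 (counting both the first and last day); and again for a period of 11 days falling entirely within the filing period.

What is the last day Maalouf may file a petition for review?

March 24, 2016

2 years after January 6, 2014 is January 6, 2016.
Service was by mail, adding 3 days: January 6, 2016 + 3 days = January 9, 2016.
From May 17, 2014 through July 19, 2014 inclusive is 64 days; tolling adds 64 days: January 9, 2016 + 64 days = March 13, 2016.
Tolling adds 11 days: March 13, 2016 + 11 days = March 24, 2016.
March 24, 2016 is a Thursday and not a state holiday, so no extension applies.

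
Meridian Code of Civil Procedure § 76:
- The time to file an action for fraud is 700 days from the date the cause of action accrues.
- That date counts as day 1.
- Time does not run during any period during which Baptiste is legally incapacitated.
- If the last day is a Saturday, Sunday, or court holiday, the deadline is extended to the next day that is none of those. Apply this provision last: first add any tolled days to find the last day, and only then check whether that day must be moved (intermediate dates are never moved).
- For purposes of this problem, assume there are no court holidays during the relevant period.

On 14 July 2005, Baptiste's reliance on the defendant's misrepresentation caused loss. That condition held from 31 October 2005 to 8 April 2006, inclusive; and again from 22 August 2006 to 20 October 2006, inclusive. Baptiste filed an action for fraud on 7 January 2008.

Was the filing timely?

Counting 14 July 2005 as day 1, day 700 is June 13, 2007.
From October 31, 2005 through April 8, 2006 inclusive is 160 days; tolling adds 160 days: June 13, 2007 + 160 days = November 20, 2007.
From August 22, 2006 through October 20, 2006 inclusive is 60 days; tolling adds 60 days: November 20, 2007 + 60 days = January 19, 2008.
January 19, 2008 is Saturday; January 20, 2008 is Sunday. The next qualifying day is January 21, 2008.
The deadline is January 21, 2008; the filing on January 7, 2008 is on or before that date.

Yes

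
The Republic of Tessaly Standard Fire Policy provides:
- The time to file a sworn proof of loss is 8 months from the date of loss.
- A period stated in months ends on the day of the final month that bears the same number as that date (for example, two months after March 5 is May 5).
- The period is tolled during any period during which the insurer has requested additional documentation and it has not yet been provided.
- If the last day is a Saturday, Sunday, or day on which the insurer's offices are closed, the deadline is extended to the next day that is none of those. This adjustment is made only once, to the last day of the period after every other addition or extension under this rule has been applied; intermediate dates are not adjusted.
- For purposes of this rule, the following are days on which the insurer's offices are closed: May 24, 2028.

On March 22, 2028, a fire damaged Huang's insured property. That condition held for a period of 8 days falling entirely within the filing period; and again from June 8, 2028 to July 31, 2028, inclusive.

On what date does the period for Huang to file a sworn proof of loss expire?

January 23, 2029

8 months after March 22, 2028 is November 22, 2028.
Tolling adds 8 days: November 22, 2028 + 8 days = November 30, 2028.
From June 8, 2028 through July 31, 2028 inclusive is 54 days; tolling adds 54 days: November 30, 2028 + 54 days = January 23, 2029.
January 23, 2029 is a Tuesday and not a day on which the insurer's offices are closed, so no extension applies.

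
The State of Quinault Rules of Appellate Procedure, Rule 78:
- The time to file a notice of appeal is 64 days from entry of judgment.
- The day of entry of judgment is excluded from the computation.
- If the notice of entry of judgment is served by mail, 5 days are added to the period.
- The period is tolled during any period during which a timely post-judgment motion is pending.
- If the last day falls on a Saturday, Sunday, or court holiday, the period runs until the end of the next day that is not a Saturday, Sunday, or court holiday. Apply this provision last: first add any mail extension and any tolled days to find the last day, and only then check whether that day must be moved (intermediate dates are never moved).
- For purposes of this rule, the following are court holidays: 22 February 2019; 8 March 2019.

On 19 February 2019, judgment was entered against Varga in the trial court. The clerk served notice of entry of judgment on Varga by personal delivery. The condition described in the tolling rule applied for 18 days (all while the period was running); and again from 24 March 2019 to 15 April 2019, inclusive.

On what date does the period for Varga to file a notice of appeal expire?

64 days after 19 February 2019 is April 24, 2019.
Service was not by mail, so no mail extension applies.
Tolling adds 18 days: April 24, 2019 + 18 days = May 12, 2019.
From March 24, 2019 through April 15, 2019 inclusive is 23 days; tolling adds 23 days: May 12, 2019 + 23 days = June 4, 2019.
June 4, 2019 is a Tuesday and not a court holiday, so no extension applies.

June 4, 2019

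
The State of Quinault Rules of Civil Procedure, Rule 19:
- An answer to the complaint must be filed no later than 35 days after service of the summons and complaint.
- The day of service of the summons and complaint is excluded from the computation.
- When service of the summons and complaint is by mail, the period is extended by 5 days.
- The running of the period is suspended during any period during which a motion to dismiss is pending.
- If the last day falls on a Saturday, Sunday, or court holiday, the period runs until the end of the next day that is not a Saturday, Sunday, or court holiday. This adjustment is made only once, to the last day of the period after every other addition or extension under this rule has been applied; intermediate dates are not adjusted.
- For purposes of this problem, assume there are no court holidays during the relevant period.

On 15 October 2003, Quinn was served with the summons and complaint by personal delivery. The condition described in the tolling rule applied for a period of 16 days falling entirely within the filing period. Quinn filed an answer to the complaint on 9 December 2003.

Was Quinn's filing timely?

35 days after 15 October 2003 is November 19, 2003.
Service was not by mail, so no mail extension applies.
Tolling adds 16 days: November 19, 2003 + 16 days = December 5, 2003.
December 5, 2003 is a Friday and not a court holiday, so no extension applies.
The deadline is December 5, 2003; the filing on December 9, 2003 is after that date.

No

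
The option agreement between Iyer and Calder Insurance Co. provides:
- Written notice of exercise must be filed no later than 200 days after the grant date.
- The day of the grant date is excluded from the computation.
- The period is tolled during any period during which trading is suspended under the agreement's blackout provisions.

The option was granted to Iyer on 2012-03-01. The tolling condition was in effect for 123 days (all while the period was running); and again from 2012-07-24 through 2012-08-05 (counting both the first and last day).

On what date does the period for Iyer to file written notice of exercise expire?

200 days after 2012-03-01 is September 17, 2012.
Tolling adds 123 days: September 17, 2012 + 123 days = January 18, 2013.
From July 24, 2012 through August 5, 2012 inclusive is 13 days; tolling adds 13 days: January 18, 2013 + 13 days = January 31, 2013.

January 31, 2013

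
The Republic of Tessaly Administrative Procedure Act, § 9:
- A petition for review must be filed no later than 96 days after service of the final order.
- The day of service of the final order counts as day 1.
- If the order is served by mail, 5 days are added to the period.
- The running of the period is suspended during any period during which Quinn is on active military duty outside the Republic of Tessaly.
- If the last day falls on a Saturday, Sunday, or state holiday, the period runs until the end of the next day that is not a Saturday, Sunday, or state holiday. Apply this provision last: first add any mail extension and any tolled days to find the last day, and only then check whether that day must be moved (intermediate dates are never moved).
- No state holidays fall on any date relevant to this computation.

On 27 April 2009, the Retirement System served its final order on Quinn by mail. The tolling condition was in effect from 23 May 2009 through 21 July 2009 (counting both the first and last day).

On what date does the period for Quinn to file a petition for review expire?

Counting 27 April 2009 as day 1, day 96 is July 31, 2009.
Service was by mail, adding 5 days: July 31, 2009 + 5 days = August 5, 2009.
From May 23, 2009 through July 21, 2009 inclusive is 60 days; tolling adds 60 days: August 5, 2009 + 60 days = October 4, 2009.
October 4, 2009 is Sunday. The next qualifying day is October 5, 2009.

October 5, 2009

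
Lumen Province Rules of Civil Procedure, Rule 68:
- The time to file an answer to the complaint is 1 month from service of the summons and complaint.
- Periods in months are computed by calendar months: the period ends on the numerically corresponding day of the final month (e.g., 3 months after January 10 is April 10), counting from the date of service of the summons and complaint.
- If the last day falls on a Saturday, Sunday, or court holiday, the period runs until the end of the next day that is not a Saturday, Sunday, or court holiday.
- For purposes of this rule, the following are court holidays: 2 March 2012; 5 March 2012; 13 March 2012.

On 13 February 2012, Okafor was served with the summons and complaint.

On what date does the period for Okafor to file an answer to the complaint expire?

March 14, 2012

1 month after 13 February 2012 is March 13, 2012.
March 13, 2012 is a listed holiday. The next qualifying day is March 14, 2012.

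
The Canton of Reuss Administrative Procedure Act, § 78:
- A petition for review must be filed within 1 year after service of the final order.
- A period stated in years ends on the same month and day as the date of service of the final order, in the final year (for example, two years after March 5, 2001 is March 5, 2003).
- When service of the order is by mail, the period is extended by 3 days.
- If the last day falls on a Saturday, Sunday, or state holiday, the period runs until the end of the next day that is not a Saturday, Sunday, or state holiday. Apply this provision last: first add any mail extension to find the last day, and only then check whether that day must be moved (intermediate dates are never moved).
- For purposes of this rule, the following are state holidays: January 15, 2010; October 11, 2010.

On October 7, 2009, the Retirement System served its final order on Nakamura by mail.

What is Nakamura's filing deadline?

October 12, 2010

1 year after October 7, 2009 is October 7, 2010.
Service was by mail, adding 3 days: October 7, 2010 + 3 days = October 10, 2010.
October 10, 2010 is Sunday; October 11, 2010 is a listed holiday. The next qualifying day is October 12, 2010.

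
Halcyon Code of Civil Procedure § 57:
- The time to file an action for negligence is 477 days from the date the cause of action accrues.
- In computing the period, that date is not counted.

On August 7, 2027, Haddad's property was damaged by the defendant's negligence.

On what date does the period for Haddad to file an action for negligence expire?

November 26, 2028

477 days after August 7, 2027 is November 26, 2028.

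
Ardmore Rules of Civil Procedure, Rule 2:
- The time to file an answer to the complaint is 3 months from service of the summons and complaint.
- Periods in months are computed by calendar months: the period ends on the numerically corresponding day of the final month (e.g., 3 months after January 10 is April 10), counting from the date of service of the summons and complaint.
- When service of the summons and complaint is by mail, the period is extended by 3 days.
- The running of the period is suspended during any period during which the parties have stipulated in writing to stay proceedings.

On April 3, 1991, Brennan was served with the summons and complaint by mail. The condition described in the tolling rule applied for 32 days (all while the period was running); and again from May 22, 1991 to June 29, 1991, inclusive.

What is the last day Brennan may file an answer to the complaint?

September 15, 1991

3 months after April 3, 1991 is July 3, 1991.
Service was by mail, adding 3 days: July 3, 1991 + 3 days = July 6, 1991.
Tolling adds 32 days: July 6, 1991 + 32 days = August 7, 1991.
From May 22, 1991 through June 29, 1991 inclusive is 39 days; tolling adds 39 days: August 7, 1991 + 39 days = September 15, 1991.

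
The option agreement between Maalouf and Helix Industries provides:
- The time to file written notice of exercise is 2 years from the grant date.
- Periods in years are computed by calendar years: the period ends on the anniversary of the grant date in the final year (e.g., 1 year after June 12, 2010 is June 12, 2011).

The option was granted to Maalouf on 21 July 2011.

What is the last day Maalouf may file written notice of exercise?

2 years after 21 July 2011 is July 21, 2013.

July 21, 2013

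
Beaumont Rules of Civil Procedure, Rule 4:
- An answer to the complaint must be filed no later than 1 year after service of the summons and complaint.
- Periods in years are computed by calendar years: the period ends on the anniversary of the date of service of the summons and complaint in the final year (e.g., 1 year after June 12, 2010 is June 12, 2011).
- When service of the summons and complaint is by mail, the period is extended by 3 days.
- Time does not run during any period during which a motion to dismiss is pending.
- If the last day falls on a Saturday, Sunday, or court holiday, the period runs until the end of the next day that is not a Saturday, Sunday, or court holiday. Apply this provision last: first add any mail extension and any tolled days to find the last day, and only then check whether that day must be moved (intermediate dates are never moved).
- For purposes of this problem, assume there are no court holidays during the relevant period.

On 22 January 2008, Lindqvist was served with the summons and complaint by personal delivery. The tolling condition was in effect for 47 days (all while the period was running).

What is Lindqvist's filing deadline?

March 10, 2009

1 year after 22 January 2008 is January 22, 2009.
Service was not by mail, so no mail extension applies.
Tolling adds 47 days: January 22, 2009 + 47 days = March 10, 2009.
March 10, 2009 is a Tuesday and not a court holiday, so no extension applies.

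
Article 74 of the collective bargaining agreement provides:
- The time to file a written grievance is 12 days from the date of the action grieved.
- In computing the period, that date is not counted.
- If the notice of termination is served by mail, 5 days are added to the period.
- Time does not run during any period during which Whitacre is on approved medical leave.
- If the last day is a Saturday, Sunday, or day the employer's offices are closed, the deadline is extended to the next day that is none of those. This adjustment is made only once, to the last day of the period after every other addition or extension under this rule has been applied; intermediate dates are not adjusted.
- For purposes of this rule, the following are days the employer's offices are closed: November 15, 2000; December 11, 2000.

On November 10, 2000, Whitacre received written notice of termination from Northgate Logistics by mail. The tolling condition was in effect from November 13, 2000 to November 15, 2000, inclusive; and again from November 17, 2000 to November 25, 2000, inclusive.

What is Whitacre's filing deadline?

December 12, 2000

12 days after November 10, 2000 is November 22, 2000.
Service was by mail, adding 5 days: November 22, 2000 + 5 days = November 27, 2000.
From November 13, 2000 through November 15, 2000 inclusive is 3 days; tolling adds 3 days: November 27, 2000 + 3 days = November 30, 2000.
From November 17, 2000 through November 25, 2000 inclusive is 9 days; tolling adds 9 days: November 30, 2000 + 9 days = December 9, 2000.
December 9, 2000 is Saturday; December 10, 2000 is Sunday; December 11, 2000 is a listed holiday. The next qualifying day is December 12, 2000.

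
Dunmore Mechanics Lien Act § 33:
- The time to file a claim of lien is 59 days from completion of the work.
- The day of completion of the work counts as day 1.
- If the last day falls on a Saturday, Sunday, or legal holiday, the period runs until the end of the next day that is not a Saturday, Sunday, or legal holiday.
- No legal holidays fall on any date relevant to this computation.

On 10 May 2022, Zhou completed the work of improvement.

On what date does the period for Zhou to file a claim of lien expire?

Counting 10 May 2022 as day 1, day 59 is July 7, 2022.
July 7, 2022 is a Thursday and not a legal holiday, so no extension applies.

July 7, 2022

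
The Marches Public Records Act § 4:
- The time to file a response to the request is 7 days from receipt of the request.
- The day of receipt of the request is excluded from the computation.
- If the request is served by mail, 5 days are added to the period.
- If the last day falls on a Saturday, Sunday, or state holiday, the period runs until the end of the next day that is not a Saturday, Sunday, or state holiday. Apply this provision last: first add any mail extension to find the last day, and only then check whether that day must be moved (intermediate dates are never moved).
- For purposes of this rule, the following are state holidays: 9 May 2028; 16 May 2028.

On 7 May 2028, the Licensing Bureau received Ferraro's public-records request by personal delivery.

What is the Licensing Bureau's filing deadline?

7 days after 7 May 2028 is May 14, 2028.
Service was not by mail, so no mail extension applies.
May 14, 2028 is Sunday. The next qualifying day is May 15, 2028.

May 15, 2028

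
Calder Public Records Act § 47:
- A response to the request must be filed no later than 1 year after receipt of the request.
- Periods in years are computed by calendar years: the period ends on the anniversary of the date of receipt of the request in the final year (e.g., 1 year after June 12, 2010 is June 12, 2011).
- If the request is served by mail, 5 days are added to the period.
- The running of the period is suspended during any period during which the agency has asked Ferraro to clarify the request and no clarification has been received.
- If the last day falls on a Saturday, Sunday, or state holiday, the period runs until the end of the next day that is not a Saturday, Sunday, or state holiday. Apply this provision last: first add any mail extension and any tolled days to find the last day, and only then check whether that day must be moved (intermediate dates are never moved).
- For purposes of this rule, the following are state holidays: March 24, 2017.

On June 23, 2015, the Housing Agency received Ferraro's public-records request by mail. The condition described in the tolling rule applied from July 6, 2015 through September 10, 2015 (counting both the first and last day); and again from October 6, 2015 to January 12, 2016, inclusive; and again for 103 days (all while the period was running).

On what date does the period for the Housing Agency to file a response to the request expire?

March 27, 2017

1 year after June 23, 2015 is June 23, 2016.
Service was by mail, adding 5 days: June 23, 2016 + 5 days = June 28, 2016.
From July 6, 2015 through September 10, 2015 inclusive is 67 days; tolling adds 67 days: June 28, 2016 + 67 days = September 3, 2016.
From October 6, 2015 through January 12, 2016 inclusive is 99 days; tolling adds 99 days: September 3, 2016 + 99 days = December 11, 2016.
Tolling adds 103 days: December 11, 2016 + 103 days = March 24, 2017.
March 24, 2017 is a listed holiday; March 25, 2017 is Saturday; March 26, 2017 is Sunday. The next qualifying day is March 27, 2017.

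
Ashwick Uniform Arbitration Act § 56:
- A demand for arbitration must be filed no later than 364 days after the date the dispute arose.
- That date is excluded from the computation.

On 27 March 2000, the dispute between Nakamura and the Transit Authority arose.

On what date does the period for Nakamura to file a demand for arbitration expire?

March 26, 2001

364 days after 27 March 2000 is March 26, 2001.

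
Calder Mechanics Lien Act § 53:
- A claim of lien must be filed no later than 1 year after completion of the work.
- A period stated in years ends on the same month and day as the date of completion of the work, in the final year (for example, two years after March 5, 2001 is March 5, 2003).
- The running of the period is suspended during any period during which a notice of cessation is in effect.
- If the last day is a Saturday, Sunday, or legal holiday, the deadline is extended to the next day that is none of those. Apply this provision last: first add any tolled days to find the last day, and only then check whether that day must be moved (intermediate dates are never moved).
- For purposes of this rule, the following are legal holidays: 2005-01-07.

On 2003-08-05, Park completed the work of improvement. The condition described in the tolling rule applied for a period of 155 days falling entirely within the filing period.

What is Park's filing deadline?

January 10, 2005

1 year after 2003-08-05 is August 5, 2004.
Tolling adds 155 days: August 5, 2004 + 155 days = January 7, 2005.
January 7, 2005 is a listed holiday; January 8, 2005 is Saturday; January 9, 2005 is Sunday. The next qualifying day is January 10, 2005.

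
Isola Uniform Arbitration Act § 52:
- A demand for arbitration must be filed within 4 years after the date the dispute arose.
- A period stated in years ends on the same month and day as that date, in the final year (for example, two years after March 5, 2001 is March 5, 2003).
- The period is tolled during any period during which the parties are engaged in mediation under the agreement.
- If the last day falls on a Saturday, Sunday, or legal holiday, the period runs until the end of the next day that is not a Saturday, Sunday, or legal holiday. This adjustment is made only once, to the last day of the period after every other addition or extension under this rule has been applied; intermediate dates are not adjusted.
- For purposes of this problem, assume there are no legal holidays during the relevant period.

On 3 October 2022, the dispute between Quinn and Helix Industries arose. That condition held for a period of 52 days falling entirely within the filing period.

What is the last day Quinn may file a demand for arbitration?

4 years after 3 October 2022 is October 3, 2026.
Tolling adds 52 days: October 3, 2026 + 52 days = November 24, 2026.
November 24, 2026 is a Tuesday and not a legal holiday, so no extension applies.

November 24, 2026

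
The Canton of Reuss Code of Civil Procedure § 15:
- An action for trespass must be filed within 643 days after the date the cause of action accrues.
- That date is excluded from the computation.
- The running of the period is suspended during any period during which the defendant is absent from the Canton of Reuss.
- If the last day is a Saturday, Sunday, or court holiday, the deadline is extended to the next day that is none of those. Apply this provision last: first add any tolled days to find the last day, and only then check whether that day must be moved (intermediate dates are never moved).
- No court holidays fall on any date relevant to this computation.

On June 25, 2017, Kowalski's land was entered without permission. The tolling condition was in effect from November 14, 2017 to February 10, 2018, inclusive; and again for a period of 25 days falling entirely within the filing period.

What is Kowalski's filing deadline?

643 days after June 25, 2017 is March 30, 2019.
From November 14, 2017 through February 10, 2018 inclusive is 89 days; tolling adds 89 days: March 30, 2019 + 89 days = June 27, 2019.
Tolling adds 25 days: June 27, 2019 + 25 days = July 22, 2019.
July 22, 2019 is a Monday and not a court holiday, so no extension applies.

July 22, 2019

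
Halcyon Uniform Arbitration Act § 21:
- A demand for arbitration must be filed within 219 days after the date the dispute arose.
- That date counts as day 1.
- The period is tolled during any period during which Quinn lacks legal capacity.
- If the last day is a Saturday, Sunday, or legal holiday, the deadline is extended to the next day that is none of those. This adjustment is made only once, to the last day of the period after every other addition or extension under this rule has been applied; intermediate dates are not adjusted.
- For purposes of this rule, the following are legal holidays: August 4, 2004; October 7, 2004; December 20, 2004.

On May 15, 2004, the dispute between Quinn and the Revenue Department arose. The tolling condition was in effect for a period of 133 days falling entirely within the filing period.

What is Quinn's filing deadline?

May 2, 2005

Counting May 15, 2004 as day 1, day 219 is December 19, 2004.
Tolling adds 133 days: December 19, 2004 + 133 days = May 1, 2005.
May 1, 2005 is Sunday. The next qualifying day is May 2, 2005.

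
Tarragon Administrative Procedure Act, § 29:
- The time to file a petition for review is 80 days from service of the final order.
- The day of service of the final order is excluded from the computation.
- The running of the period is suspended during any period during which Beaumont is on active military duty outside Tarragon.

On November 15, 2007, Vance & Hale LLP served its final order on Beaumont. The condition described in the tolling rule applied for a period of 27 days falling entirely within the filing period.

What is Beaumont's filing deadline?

80 days after November 15, 2007 is February 3, 2008.
Tolling adds 27 days: February 3, 2008 + 27 days = March 1, 2008.

March 1, 2008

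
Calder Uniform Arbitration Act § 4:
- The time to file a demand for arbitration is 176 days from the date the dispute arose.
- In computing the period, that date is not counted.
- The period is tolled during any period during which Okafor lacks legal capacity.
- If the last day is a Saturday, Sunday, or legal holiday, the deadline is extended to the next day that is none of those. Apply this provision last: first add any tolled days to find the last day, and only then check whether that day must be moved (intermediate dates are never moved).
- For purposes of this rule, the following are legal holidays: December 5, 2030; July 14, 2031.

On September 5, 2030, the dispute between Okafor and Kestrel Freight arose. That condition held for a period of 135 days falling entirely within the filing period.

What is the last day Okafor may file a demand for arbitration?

July 15, 2031

176 days after September 5, 2030 is February 28, 2031.
Tolling adds 135 days: February 28, 2031 + 135 days = July 13, 2031.
July 13, 2031 is Sunday; July 14, 2031 is a listed holiday. The next qualifying day is July 15, 2031.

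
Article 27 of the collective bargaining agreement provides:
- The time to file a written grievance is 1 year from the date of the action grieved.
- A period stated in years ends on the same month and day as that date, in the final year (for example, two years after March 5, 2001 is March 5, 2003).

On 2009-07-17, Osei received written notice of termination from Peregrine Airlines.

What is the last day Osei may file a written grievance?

July 17, 2010

1 year after 2009-07-17 is July 17, 2010.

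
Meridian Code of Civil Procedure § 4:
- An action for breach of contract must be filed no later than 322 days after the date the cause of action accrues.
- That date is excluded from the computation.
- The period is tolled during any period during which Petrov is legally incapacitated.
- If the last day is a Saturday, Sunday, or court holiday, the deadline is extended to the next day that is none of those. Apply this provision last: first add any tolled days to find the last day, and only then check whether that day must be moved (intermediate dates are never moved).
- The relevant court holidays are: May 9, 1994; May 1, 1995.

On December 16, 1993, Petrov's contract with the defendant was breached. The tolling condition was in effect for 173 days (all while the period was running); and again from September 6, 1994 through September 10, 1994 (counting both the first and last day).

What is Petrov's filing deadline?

May 2, 1995

322 days after December 16, 1993 is November 3, 1994.
Tolling adds 173 days: November 3, 1994 + 173 days = April 25, 1995.
From September 6, 1994 through September 10, 1994 inclusive is 5 days; tolling adds 5 days: April 25, 1995 + 5 days = April 30, 1995.
April 30, 1995 is Sunday; May 1, 1995 is a listed holiday. The next qualifying day is May 2, 1995.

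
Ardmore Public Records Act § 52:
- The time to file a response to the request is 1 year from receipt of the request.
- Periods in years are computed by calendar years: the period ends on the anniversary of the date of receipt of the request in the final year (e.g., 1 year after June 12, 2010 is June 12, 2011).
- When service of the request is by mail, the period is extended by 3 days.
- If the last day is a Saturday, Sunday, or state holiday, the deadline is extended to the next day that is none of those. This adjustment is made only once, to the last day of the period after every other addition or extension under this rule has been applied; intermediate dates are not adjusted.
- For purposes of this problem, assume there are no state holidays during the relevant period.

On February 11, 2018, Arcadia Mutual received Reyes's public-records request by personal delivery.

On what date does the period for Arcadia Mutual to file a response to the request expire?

1 year after February 11, 2018 is February 11, 2019.
Service was not by mail, so no mail extension applies.
February 11, 2019 is a Monday and not a state holiday, so no extension applies.

February 11, 2019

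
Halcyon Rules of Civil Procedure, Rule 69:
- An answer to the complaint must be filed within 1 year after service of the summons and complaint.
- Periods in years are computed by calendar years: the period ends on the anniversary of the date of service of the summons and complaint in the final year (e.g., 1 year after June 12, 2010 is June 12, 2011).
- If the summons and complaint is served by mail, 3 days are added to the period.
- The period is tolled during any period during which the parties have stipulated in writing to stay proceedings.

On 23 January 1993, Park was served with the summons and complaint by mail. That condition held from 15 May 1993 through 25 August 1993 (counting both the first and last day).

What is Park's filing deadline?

1 year after 23 January 1993 is January 23, 1994.
Service was by mail, adding 3 days: January 23, 1994 + 3 days = January 26, 1994.
From May 15, 1993 through August 25, 1993 inclusive is 103 days; tolling adds 103 days: January 26, 1994 + 103 days = May 9, 1994.

May 9, 1994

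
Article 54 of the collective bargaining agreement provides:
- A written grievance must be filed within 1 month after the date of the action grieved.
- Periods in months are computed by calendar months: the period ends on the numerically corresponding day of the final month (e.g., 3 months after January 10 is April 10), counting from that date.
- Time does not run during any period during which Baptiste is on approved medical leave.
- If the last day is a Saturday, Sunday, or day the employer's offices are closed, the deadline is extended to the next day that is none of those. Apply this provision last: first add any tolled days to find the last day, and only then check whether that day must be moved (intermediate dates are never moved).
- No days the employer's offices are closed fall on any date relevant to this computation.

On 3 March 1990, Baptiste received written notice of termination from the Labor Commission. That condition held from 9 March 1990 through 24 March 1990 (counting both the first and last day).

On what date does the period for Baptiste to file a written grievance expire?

1 month after 3 March 1990 is April 3, 1990.
From March 9, 1990 through March 24, 1990 inclusive is 16 days; tolling adds 16 days: April 3, 1990 + 16 days = April 19, 1990.
April 19, 1990 is a Thursday and not a day the employer's offices are closed, so no extension applies.

April 19, 1990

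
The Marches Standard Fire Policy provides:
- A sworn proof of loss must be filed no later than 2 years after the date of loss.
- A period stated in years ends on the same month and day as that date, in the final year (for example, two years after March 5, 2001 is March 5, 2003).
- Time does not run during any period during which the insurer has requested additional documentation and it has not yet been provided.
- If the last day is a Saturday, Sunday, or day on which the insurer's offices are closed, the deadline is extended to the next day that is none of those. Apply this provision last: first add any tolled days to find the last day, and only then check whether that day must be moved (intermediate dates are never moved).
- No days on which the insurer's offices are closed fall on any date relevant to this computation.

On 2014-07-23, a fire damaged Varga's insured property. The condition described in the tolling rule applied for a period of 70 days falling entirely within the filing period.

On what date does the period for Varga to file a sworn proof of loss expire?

October 3, 2016

2 years after 2014-07-23 is July 23, 2016.
Tolling adds 70 days: July 23, 2016 + 70 days = October 1, 2016.
October 1, 2016 is Saturday; October 2, 2016 is Sunday. The next qualifying day is October 3, 2016.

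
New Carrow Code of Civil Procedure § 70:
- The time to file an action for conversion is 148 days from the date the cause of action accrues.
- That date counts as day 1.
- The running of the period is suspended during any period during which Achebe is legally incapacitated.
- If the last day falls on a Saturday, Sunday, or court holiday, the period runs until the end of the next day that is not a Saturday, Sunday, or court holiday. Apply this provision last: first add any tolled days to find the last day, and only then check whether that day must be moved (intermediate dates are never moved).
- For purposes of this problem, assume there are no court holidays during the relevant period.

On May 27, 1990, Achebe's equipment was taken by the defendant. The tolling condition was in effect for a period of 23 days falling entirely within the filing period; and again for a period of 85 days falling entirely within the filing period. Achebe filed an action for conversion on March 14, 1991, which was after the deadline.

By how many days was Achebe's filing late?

Counting May 27, 1990 as day 1, day 148 is October 21, 1990.
Tolling adds 23 days: October 21, 1990 + 23 days = November 13, 1990.
Tolling adds 85 days: November 13, 1990 + 85 days = February 6, 1991.
February 6, 1991 is a Wednesday and not a court holiday, so no extension applies.
The deadline is February 6, 1991; from February 6, 1991 to March 14, 1991 is 36 days.

36 days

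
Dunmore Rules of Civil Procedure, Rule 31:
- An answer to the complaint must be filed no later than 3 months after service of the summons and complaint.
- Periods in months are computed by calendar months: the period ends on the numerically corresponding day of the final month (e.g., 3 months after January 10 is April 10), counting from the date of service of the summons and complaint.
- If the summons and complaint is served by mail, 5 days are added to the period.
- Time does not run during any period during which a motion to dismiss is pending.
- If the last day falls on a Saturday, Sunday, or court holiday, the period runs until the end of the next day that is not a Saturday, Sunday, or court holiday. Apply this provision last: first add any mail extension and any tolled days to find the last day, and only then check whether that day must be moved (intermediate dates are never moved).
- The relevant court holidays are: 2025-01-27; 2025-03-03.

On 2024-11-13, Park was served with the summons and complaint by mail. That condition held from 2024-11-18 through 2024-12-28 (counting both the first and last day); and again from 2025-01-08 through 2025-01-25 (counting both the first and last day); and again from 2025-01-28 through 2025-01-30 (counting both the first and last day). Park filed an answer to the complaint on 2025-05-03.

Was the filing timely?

3 months after 2024-11-13 is February 13, 2025.
Service was by mail, adding 5 days: February 13, 2025 + 5 days = February 18, 2025.
From November 18, 2024 through December 28, 2024 inclusive is 41 days; tolling adds 41 days: February 18, 2025 + 41 days = March 31, 2025.
From January 8, 2025 through January 25, 2025 inclusive is 18 days; tolling adds 18 days: March 31, 2025 + 18 days = April 18, 2025.
From January 28, 2025 through January 30, 2025 inclusive is 3 days; tolling adds 3 days: April 18, 2025 + 3 days = April 21, 2025.
April 21, 2025 is a Monday and not a court holiday, so no extension applies.
The deadline is April 21, 2025; the filing on May 3, 2025 is after that date.

No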